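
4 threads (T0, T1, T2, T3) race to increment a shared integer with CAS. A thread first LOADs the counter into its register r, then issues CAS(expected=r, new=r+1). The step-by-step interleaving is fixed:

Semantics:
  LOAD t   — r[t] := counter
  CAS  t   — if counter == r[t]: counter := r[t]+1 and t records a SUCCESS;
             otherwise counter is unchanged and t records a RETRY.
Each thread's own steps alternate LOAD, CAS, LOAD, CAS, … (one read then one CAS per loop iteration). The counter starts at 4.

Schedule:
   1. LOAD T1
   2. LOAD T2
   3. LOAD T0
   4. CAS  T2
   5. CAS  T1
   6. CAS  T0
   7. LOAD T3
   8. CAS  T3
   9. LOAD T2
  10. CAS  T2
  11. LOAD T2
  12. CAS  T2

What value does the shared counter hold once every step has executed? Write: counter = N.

counter = 8

step 1: T1 LOAD ⇒ load; ctr=4 reg=4
step 2: T2 LOAD ⇒ load; ctr=4 reg=4
step 3: T0 LOAD ⇒ load; ctr=4 reg=4
step 4: T2 CAS ⇒ ok; ctr=5 reg=4
step 5: T1 CAS ⇒ retry; ctr=5 reg=4
step 6: T0 CAS ⇒ retry; ctr=5 reg=4
step 7: T3 LOAD ⇒ load; ctr=5 reg=5
step 8: T3 CAS ⇒ ok; ctr=6 reg=5
step 9: T2 LOAD ⇒ load; ctr=6 reg=6
step 10: T2 CAS ⇒ ok; ctr=7 reg=6
step 11: T2 LOAD ⇒ load; ctr=7 reg=7
step 12: T2 CAS ⇒ ok; ctr=8 reg=7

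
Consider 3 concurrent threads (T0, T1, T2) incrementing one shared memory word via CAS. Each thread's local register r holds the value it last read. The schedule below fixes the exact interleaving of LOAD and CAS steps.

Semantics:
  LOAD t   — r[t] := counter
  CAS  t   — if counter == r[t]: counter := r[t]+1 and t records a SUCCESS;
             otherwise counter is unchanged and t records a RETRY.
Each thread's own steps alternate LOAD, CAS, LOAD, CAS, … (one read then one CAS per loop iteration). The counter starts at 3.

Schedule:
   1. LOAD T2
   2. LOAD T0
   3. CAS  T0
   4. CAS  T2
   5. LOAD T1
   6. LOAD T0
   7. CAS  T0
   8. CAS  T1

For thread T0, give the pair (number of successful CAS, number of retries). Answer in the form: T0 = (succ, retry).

step 1: T2 LOAD ⇒ load; ctr=3 reg=3
step 2: T0 LOAD ⇒ load; ctr=3 reg=3
step 3: T0 CAS ⇒ ok; ctr=4 reg=3
step 4: T2 CAS ⇒ retry; ctr=4 reg=3
step 5: T1 LOAD ⇒ load; ctr=4 reg=4
step 6: T0 LOAD ⇒ load; ctr=4 reg=4
step 7: T0 CAS ⇒ ok; ctr=5 reg=4
step 8: T1 CAS ⇒ retry; ctr=5 reg=4

T0 = (2, 0)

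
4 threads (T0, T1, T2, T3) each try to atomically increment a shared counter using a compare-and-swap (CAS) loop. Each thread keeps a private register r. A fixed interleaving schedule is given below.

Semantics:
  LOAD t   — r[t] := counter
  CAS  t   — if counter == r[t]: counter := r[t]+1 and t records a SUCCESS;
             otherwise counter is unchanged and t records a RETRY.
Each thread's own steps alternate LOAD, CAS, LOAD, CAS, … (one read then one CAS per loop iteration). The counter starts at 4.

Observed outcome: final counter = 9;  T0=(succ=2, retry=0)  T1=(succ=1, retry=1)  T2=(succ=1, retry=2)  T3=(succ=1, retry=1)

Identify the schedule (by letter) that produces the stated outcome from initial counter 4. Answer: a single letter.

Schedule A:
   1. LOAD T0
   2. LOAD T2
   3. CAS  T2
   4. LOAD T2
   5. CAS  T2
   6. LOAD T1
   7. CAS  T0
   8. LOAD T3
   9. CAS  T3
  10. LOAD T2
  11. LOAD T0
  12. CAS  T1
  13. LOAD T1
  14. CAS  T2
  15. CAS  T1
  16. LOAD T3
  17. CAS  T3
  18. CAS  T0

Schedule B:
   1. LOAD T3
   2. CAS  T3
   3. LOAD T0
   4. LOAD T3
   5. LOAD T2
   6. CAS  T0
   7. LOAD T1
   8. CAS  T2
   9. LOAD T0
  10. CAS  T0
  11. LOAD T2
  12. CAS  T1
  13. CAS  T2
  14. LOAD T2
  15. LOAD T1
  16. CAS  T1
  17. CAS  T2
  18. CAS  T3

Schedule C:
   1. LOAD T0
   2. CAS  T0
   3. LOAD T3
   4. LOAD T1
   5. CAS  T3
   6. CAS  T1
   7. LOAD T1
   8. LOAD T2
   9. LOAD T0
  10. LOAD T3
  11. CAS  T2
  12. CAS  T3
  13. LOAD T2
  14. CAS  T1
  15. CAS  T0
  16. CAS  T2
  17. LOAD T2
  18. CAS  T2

Run B:
step 1: T3 LOAD ⇒ load; ctr=4 reg=4
step 2: T3 CAS ⇒ ok; ctr=5 reg=4
step 3: T0 LOAD ⇒ load; ctr=5 reg=5
step 4: T3 LOAD ⇒ load; ctr=5 reg=5
step 5: T2 LOAD ⇒ load; ctr=5 reg=5
step 6: T0 CAS ⇒ ok; ctr=6 reg=5
step 7: T1 LOAD ⇒ load; ctr=6 reg=6
step 8: T2 CAS ⇒ retry; ctr=6 reg=5
step 9: T0 LOAD ⇒ load; ctr=6 reg=6
step 10: T0 CAS ⇒ ok; ctr=7 reg=6
step 11: T2 LOAD ⇒ load; ctr=7 reg=7
step 12: T1 CAS ⇒ retry; ctr=7 reg=6
step 13: T2 CAS ⇒ ok; ctr=8 reg=7
step 14: T2 LOAD ⇒ load; ctr=8 reg=8
step 15: T1 LOAD ⇒ load; ctr=8 reg=8
step 16: T1 CAS ⇒ ok; ctr=9 reg=8
step 17: T2 CAS ⇒ retry; ctr=9 reg=8
step 18: T3 CAS ⇒ retry; ctr=9 reg=5

B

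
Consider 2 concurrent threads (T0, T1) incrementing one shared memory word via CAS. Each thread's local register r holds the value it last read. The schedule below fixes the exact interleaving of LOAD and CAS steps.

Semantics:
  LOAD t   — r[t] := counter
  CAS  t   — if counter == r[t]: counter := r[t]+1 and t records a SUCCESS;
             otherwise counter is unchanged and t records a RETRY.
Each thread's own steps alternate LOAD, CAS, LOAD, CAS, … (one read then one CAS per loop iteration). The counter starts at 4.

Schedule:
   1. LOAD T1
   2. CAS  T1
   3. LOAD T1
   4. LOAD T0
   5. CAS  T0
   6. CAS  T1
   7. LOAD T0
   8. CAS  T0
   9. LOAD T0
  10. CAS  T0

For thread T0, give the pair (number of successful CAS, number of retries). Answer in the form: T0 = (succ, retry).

step 1: T1 LOAD ⇒ load; ctr=4 reg=4
step 2: T1 CAS ⇒ ok; ctr=5 reg=4
step 3: T1 LOAD ⇒ load; ctr=5 reg=5
step 4: T0 LOAD ⇒ load; ctr=5 reg=5
step 5: T0 CAS ⇒ ok; ctr=6 reg=5
step 6: T1 CAS ⇒ retry; ctr=6 reg=5
step 7: T0 LOAD ⇒ load; ctr=6 reg=6
step 8: T0 CAS ⇒ ok; ctr=7 reg=6
step 9: T0 LOAD ⇒ load; ctr=7 reg=7
step 10: T0 CAS ⇒ ok; ctr=8 reg=7

T0 = (3, 0)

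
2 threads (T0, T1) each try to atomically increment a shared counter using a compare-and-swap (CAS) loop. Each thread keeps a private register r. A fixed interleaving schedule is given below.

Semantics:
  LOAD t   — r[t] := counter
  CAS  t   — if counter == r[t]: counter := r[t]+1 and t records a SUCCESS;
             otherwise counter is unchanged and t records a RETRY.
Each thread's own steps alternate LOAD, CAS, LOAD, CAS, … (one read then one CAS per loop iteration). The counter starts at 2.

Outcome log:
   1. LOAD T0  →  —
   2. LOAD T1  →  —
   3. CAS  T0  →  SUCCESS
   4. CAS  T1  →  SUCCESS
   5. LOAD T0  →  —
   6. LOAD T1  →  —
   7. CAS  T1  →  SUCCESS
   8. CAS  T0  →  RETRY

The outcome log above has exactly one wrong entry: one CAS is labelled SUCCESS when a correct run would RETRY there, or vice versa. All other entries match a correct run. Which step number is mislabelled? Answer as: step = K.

step = 4

Correct run:
T0 LOAD — after: cnt=2, r=2 — load
T1 LOAD — after: cnt=2, r=2 — load
T0 CAS — after: cnt=3, r=2 — ok
T1 CAS — after: cnt=3, r=2 — retry
T0 LOAD — after: cnt=3, r=3 — load
T1 LOAD — after: cnt=3, r=3 — load
T1 CAS — after: cnt=4, r=3 — ok
T0 CAS — after: cnt=4, r=3 — retry
Log disagrees first at step 4.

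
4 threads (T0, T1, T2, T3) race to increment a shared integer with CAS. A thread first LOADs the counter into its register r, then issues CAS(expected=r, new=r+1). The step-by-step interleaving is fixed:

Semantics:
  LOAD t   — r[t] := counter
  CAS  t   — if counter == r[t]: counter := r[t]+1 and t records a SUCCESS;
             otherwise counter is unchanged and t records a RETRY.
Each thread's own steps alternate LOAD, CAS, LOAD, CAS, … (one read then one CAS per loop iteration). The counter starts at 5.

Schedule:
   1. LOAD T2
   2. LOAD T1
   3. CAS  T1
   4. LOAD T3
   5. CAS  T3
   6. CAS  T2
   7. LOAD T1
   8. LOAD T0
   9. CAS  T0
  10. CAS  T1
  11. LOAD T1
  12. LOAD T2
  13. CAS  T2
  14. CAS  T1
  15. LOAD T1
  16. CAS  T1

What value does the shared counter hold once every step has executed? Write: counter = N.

step 1: T2 LOAD ⇒ load; ctr=5 reg=5
step 2: T1 LOAD ⇒ load; ctr=5 reg=5
step 3: T1 CAS ⇒ ok; ctr=6 reg=5
step 4: T3 LOAD ⇒ load; ctr=6 reg=6
step 5: T3 CAS ⇒ ok; ctr=7 reg=6
step 6: T2 CAS ⇒ retry; ctr=7 reg=5
step 7: T1 LOAD ⇒ load; ctr=7 reg=7
step 8: T0 LOAD ⇒ load; ctr=7 reg=7
step 9: T0 CAS ⇒ ok; ctr=8 reg=7
step 10: T1 CAS ⇒ retry; ctr=8 reg=7
step 11: T1 LOAD ⇒ load; ctr=8 reg=8
step 12: T2 LOAD ⇒ load; ctr=8 reg=8
step 13: T2 CAS ⇒ ok; ctr=9 reg=8
step 14: T1 CAS ⇒ retry; ctr=9 reg=8
step 15: T1 LOAD ⇒ load; ctr=9 reg=9
step 16: T1 CAS ⇒ ok; ctr=10 reg=9

counter = 10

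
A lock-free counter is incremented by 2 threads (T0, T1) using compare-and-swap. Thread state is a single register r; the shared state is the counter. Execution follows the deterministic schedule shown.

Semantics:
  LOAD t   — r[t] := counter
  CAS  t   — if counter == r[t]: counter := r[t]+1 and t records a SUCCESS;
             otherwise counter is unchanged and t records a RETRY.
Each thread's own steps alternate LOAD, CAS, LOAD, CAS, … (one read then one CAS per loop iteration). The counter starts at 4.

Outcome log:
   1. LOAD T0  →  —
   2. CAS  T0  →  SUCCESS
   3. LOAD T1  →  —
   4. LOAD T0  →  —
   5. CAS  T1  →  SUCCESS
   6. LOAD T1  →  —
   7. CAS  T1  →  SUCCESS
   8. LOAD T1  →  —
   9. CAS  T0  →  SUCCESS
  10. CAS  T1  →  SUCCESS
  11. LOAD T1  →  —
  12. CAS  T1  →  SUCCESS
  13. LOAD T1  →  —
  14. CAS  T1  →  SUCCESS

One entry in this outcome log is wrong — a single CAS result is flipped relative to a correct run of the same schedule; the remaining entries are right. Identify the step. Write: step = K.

Re-executing:
step 1: T0 LOAD ⇒ load; ctr=4 reg=4
step 2: T0 CAS ⇒ ok; ctr=5 reg=4
step 3: T1 LOAD ⇒ load; ctr=5 reg=5
step 4: T0 LOAD ⇒ load; ctr=5 reg=5
step 5: T1 CAS ⇒ ok; ctr=6 reg=5
step 6: T1 LOAD ⇒ load; ctr=6 reg=6
step 7: T1 CAS ⇒ ok; ctr=7 reg=6
step 8: T1 LOAD ⇒ load; ctr=7 reg=7
step 9: T0 CAS ⇒ retry; ctr=7 reg=5
step 10: T1 CAS ⇒ ok; ctr=8 reg=7
step 11: T1 LOAD ⇒ load; ctr=8 reg=8
step 12: T1 CAS ⇒ ok; ctr=9 reg=8
step 13: T1 LOAD ⇒ load; ctr=9 reg=9
step 14: T1 CAS ⇒ ok; ctr=10 reg=9
Mismatch at 9.

step = 9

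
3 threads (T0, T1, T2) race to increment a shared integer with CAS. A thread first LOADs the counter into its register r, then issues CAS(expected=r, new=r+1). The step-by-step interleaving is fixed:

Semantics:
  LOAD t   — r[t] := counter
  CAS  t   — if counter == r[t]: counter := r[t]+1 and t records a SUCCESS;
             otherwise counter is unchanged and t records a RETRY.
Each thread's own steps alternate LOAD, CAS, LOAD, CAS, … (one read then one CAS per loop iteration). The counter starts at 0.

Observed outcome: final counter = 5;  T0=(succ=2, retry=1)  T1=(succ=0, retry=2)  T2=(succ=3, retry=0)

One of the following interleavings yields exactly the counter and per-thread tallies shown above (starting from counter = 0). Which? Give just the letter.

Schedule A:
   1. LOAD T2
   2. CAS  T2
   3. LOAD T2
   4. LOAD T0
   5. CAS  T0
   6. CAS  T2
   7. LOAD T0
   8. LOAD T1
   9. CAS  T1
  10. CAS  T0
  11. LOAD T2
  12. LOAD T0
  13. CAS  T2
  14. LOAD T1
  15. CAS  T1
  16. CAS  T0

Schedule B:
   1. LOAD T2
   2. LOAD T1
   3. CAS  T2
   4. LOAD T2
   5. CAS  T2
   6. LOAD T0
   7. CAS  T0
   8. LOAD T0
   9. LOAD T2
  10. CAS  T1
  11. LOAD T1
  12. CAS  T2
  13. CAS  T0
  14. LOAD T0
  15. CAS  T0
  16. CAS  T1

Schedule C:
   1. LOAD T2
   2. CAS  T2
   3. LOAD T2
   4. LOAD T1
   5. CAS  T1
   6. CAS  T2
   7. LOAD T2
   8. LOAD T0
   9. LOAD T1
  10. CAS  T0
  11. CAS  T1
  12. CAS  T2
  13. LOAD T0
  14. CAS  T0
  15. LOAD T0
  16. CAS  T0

B

Tracing schedule B:
1. LOAD T2 → mem=0 r[T2]=0 [LOAD]
2. LOAD T1 → mem=0 r[T1]=0 [LOAD]
3. CAS T2 → mem=1 r[T2]=0 [OK]
4. LOAD T2 → mem=1 r[T2]=1 [LOAD]
5. CAS T2 → mem=2 r[T2]=1 [OK]
6. LOAD T0 → mem=2 r[T0]=2 [LOAD]
7. CAS T0 → mem=3 r[T0]=2 [OK]
8. LOAD T0 → mem=3 r[T0]=3 [LOAD]
9. LOAD T2 → mem=3 r[T2]=3 [LOAD]
10. CAS T1 → mem=3 r[T1]=0 [RETRY]
11. LOAD T1 → mem=3 r[T1]=3 [LOAD]
12. CAS T2 → mem=4 r[T2]=3 [OK]
13. CAS T0 → mem=4 r[T0]=3 [RETRY]
14. LOAD T0 → mem=4 r[T0]=4 [LOAD]
15. CAS T0 → mem=5 r[T0]=4 [OK]
16. CAS T1 → mem=5 r[T1]=3 [RETRY]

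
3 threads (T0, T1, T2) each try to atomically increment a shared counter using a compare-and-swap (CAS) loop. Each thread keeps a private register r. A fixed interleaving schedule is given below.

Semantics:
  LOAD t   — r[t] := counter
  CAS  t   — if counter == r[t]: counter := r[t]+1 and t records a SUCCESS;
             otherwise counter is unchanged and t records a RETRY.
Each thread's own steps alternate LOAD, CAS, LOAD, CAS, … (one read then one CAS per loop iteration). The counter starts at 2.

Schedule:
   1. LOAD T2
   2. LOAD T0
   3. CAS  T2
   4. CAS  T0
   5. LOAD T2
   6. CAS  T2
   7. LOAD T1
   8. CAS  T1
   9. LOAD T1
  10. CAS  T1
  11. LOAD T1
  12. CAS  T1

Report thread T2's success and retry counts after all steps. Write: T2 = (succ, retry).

step 1: T2 LOAD ⇒ load; ctr=2 reg=2
step 2: T0 LOAD ⇒ load; ctr=2 reg=2
step 3: T2 CAS ⇒ ok; ctr=3 reg=2
step 4: T0 CAS ⇒ retry; ctr=3 reg=2
step 5: T2 LOAD ⇒ load; ctr=3 reg=3
step 6: T2 CAS ⇒ ok; ctr=4 reg=3
step 7: T1 LOAD ⇒ load; ctr=4 reg=4
step 8: T1 CAS ⇒ ok; ctr=5 reg=4
step 9: T1 LOAD ⇒ load; ctr=5 reg=5
step 10: T1 CAS ⇒ ok; ctr=6 reg=5
step 11: T1 LOAD ⇒ load; ctr=6 reg=6
step 12: T1 CAS ⇒ ok; ctr=7 reg=6

T2 = (2, 0)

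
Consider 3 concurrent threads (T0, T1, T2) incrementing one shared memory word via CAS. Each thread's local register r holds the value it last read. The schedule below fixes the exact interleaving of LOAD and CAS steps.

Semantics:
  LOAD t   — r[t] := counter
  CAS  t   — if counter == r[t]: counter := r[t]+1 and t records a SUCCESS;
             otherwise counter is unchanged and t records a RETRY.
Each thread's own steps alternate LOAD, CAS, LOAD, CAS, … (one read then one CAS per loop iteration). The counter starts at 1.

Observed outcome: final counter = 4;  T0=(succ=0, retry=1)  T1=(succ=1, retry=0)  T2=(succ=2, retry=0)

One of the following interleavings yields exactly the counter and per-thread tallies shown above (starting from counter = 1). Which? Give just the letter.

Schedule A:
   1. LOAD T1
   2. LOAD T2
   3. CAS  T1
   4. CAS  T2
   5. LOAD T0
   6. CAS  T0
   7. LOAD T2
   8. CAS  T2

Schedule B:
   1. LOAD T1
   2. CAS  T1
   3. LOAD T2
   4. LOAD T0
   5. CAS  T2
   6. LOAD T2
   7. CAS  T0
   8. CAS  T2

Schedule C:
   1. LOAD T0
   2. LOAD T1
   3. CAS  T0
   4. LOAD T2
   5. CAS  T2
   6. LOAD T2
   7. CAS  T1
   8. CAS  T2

Run B:
1. LOAD T1 → mem=1 r[T1]=1 [LOAD]
2. CAS T1 → mem=2 r[T1]=1 [OK]
3. LOAD T2 → mem=2 r[T2]=2 [LOAD]
4. LOAD T0 → mem=2 r[T0]=2 [LOAD]
5. CAS T2 → mem=3 r[T2]=2 [OK]
6. LOAD T2 → mem=3 r[T2]=3 [LOAD]
7. CAS T0 → mem=3 r[T0]=2 [RETRY]
8. CAS T2 → mem=4 r[T2]=3 [OK]

B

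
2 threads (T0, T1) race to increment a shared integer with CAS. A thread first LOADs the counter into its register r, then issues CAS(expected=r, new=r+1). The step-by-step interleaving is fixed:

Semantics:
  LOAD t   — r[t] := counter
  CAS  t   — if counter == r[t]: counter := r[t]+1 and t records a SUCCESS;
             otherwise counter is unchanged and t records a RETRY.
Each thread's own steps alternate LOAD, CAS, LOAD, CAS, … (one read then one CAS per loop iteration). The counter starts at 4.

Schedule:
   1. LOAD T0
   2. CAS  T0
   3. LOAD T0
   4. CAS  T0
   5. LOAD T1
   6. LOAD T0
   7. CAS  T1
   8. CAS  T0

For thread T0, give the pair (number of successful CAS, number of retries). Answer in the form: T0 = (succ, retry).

T0 = (2, 1)

step 1: T0 LOAD ⇒ load; ctr=4 reg=4
step 2: T0 CAS ⇒ ok; ctr=5 reg=4
step 3: T0 LOAD ⇒ load; ctr=5 reg=5
step 4: T0 CAS ⇒ ok; ctr=6 reg=5
step 5: T1 LOAD ⇒ load; ctr=6 reg=6
step 6: T0 LOAD ⇒ load; ctr=6 reg=6
step 7: T1 CAS ⇒ ok; ctr=7 reg=6
step 8: T0 CAS ⇒ retry; ctr=7 reg=6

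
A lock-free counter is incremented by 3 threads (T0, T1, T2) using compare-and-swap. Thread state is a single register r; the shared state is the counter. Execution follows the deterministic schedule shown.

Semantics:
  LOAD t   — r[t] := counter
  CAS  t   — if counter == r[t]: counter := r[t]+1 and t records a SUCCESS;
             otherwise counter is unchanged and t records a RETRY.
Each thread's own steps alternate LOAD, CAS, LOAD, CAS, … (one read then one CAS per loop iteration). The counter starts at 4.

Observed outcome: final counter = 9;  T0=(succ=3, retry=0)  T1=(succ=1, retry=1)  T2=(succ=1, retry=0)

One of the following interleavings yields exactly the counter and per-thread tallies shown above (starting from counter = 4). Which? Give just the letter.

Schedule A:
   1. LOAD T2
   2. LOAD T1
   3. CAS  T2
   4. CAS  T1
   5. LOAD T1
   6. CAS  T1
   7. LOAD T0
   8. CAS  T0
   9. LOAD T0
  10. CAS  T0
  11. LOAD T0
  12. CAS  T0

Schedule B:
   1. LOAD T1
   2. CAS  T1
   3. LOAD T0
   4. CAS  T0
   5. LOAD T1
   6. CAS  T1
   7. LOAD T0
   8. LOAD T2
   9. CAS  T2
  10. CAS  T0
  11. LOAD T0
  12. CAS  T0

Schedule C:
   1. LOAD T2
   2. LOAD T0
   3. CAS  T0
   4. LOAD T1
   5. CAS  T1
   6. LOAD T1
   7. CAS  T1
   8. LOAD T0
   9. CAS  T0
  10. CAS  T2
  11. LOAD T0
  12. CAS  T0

A

Run A:
T2 LOAD — after: cnt=4, r=4 — load
T1 LOAD — after: cnt=4, r=4 — load
T2 CAS — after: cnt=5, r=4 — ok
T1 CAS — after: cnt=5, r=4 — retry
T1 LOAD — after: cnt=5, r=5 — load
T1 CAS — after: cnt=6, r=5 — ok
T0 LOAD — after: cnt=6, r=6 — load
T0 CAS — after: cnt=7, r=6 — ok
T0 LOAD — after: cnt=7, r=7 — load
T0 CAS — after: cnt=8, r=7 — ok
T0 LOAD — after: cnt=8, r=8 — load
T0 CAS — after: cnt=9, r=8 — ok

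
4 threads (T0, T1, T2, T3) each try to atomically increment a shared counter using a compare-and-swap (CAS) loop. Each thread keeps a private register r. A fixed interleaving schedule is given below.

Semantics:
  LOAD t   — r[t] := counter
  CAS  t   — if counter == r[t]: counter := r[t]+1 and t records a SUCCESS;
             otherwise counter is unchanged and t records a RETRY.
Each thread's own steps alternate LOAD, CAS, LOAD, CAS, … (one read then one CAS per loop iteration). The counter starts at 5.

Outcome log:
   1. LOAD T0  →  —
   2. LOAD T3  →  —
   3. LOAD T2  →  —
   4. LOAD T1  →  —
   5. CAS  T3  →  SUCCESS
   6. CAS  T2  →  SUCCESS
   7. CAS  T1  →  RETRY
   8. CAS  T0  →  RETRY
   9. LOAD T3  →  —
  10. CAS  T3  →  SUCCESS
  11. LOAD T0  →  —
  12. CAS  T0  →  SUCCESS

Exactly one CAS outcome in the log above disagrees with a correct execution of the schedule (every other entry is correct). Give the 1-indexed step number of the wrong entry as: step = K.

step = 6

Reference trace:
[1] T0.load  rd  (counter 5, T0.r 5)
[2] T3.load  rd  (counter 5, T3.r 5)
[3] T2.load  rd  (counter 5, T2.r 5)
[4] T1.load  rd  (counter 5, T1.r 5)
[5] T3.cas  hit  (counter 6, T3.r 5)
[6] T2.cas  miss  (counter 6, T2.r 5)
[7] T1.cas  miss  (counter 6, T1.r 5)
[8] T0.cas  miss  (counter 6, T0.r 5)
[9] T3.load  rd  (counter 6, T3.r 6)
[10] T3.cas  hit  (counter 7, T3.r 6)
[11] T0.load  rd  (counter 7, T0.r 7)
[12] T0.cas  hit  (counter 8, T0.r 7)
Mismatch at 6.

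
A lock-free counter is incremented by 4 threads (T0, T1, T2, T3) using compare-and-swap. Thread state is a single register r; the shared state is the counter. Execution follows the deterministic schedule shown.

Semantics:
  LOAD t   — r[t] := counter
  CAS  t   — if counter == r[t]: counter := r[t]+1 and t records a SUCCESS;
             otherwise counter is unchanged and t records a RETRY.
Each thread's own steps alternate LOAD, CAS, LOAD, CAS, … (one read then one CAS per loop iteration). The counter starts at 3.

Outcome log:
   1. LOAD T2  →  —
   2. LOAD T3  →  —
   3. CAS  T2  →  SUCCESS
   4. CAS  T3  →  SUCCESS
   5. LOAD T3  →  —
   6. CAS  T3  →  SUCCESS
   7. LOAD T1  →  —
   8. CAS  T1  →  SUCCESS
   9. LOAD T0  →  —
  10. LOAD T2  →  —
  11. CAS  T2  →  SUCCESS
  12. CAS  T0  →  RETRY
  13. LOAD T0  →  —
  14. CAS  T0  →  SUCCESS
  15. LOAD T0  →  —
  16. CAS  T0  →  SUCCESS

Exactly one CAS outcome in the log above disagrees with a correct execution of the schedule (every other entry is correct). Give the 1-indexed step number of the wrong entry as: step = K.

step = 4

Reference trace:
T2 LOAD — after: cnt=3, r=3 — load
T3 LOAD — after: cnt=3, r=3 — load
T2 CAS — after: cnt=4, r=3 — ok
T3 CAS — after: cnt=4, r=3 — retry
T3 LOAD — after: cnt=4, r=4 — load
T3 CAS — after: cnt=5, r=4 — ok
T1 LOAD — after: cnt=5, r=5 — load
T1 CAS — after: cnt=6, r=5 — ok
T0 LOAD — after: cnt=6, r=6 — load
T2 LOAD — after: cnt=6, r=6 — load
T2 CAS — after: cnt=7, r=6 — ok
T0 CAS — after: cnt=7, r=6 — retry
T0 LOAD — after: cnt=7, r=7 — load
T0 CAS — after: cnt=8, r=7 — ok
T0 LOAD — after: cnt=8, r=8 — load
T0 CAS — after: cnt=9, r=8 — ok
Log disagrees first at step 4.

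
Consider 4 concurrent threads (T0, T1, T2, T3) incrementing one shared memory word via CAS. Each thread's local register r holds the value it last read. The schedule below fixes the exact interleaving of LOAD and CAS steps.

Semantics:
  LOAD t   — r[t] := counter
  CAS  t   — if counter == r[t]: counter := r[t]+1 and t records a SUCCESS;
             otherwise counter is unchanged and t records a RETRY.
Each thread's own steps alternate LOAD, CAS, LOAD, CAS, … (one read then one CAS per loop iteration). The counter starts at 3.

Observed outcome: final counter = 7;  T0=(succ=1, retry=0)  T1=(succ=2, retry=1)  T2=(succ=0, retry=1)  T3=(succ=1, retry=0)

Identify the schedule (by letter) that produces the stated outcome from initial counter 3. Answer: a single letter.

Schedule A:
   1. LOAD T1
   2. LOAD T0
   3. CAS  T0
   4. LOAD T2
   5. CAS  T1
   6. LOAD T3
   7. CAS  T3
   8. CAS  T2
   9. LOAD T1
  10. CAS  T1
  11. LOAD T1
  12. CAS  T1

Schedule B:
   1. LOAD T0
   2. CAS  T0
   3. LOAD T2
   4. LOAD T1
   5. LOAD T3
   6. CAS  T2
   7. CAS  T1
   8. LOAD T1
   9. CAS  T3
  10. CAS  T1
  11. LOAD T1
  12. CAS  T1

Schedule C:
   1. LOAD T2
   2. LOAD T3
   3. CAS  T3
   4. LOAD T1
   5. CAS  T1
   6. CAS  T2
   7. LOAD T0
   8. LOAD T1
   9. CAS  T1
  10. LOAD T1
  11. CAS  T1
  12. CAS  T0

A

Simulating candidate A:
#1 T1 reads 3
#2 T0 reads 3
#3 T0 CAS(3→4) writes; counter now 4
#4 T2 reads 4
#5 T1 CAS(3→4) fails; counter now 4
#6 T3 reads 4
#7 T3 CAS(4→5) writes; counter now 5
#8 T2 CAS(4→5) fails; counter now 5
#9 T1 reads 5
#10 T1 CAS(5→6) writes; counter now 6
#11 T1 reads 6
#12 T1 CAS(6→7) writes; counter now 7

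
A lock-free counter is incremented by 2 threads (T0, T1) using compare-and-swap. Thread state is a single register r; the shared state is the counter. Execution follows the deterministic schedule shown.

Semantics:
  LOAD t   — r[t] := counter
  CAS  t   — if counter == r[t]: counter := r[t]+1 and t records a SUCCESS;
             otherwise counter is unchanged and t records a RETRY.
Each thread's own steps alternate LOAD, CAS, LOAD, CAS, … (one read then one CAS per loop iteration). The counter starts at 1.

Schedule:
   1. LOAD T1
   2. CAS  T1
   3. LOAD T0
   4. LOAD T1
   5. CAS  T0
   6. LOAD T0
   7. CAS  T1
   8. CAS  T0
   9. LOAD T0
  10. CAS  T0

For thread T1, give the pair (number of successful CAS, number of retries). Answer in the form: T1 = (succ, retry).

T1 = (1, 1)

1. LOAD T1 → mem=1 r[T1]=1 [LOAD]
2. CAS T1 → mem=2 r[T1]=1 [OK]
3. LOAD T0 → mem=2 r[T0]=2 [LOAD]
4. LOAD T1 → mem=2 r[T1]=2 [LOAD]
5. CAS T0 → mem=3 r[T0]=2 [OK]
6. LOAD T0 → mem=3 r[T0]=3 [LOAD]
7. CAS T1 → mem=3 r[T1]=2 [RETRY]
8. CAS T0 → mem=4 r[T0]=3 [OK]
9. LOAD T0 → mem=4 r[T0]=4 [LOAD]
10. CAS T0 → mem=5 r[T0]=4 [OK]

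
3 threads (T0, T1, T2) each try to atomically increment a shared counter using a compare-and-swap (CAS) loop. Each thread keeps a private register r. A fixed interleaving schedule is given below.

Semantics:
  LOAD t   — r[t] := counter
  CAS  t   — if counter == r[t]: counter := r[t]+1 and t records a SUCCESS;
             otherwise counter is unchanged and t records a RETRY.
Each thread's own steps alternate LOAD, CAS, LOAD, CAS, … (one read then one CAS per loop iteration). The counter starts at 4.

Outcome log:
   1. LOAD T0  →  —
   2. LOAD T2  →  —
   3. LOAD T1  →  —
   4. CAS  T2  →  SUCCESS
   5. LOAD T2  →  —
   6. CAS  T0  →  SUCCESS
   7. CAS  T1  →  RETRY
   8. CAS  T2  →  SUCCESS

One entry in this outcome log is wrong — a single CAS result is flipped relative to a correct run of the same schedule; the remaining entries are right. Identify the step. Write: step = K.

step = 6

Re-executing:
T0 LOAD — after: cnt=4, r=4 — load
T2 LOAD — after: cnt=4, r=4 — load
T1 LOAD — after: cnt=4, r=4 — load
T2 CAS — after: cnt=5, r=4 — ok
T2 LOAD — after: cnt=5, r=5 — load
T0 CAS — after: cnt=5, r=4 — retry
T1 CAS — after: cnt=5, r=4 — retry
T2 CAS — after: cnt=6, r=5 — ok
Flip is step 6.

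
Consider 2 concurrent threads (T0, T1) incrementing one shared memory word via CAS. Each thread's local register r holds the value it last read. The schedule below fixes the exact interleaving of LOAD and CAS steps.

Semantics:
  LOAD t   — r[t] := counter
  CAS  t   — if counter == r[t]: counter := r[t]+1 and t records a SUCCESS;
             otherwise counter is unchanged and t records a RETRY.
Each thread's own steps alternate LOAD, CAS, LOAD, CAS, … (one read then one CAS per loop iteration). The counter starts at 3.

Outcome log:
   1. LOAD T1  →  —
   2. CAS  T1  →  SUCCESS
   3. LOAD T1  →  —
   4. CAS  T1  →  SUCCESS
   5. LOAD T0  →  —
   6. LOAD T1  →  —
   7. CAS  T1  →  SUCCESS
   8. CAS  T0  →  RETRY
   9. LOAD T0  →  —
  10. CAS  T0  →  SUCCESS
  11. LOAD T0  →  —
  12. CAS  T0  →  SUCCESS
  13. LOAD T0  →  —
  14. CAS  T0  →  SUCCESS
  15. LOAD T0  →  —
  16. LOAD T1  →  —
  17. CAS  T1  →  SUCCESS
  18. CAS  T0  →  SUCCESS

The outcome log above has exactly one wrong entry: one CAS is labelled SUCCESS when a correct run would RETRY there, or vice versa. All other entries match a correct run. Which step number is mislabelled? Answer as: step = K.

step = 18

Correct run:
step 1: T1 LOAD ⇒ load; ctr=3 reg=3
step 2: T1 CAS ⇒ ok; ctr=4 reg=3
step 3: T1 LOAD ⇒ load; ctr=4 reg=4
step 4: T1 CAS ⇒ ok; ctr=5 reg=4
step 5: T0 LOAD ⇒ load; ctr=5 reg=5
step 6: T1 LOAD ⇒ load; ctr=5 reg=5
step 7: T1 CAS ⇒ ok; ctr=6 reg=5
step 8: T0 CAS ⇒ retry; ctr=6 reg=5
step 9: T0 LOAD ⇒ load; ctr=6 reg=6
step 10: T0 CAS ⇒ ok; ctr=7 reg=6
step 11: T0 LOAD ⇒ load; ctr=7 reg=7
step 12: T0 CAS ⇒ ok; ctr=8 reg=7
step 13: T0 LOAD ⇒ load; ctr=8 reg=8
step 14: T0 CAS ⇒ ok; ctr=9 reg=8
step 15: T0 LOAD ⇒ load; ctr=9 reg=9
step 16: T1 LOAD ⇒ load; ctr=9 reg=9
step 17: T1 CAS ⇒ ok; ctr=10 reg=9
step 18: T0 CAS ⇒ retry; ctr=10 reg=9
Mismatch at 18.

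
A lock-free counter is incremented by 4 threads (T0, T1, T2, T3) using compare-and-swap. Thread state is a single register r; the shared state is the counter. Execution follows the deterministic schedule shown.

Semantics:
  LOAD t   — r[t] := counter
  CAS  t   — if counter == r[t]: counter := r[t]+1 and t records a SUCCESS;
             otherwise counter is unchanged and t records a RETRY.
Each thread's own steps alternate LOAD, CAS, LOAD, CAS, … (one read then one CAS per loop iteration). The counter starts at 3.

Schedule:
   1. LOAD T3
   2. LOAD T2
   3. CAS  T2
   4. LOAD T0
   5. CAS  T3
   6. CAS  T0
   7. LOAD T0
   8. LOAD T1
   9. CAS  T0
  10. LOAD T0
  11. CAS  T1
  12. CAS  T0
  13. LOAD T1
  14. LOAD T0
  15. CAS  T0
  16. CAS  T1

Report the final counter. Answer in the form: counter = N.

counter = 8

[1] T3.load  rd  (counter 3, T3.r 3)
[2] T2.load  rd  (counter 3, T2.r 3)
[3] T2.cas  hit  (counter 4, T2.r 3)
[4] T0.load  rd  (counter 4, T0.r 4)
[5] T3.cas  miss  (counter 4, T3.r 3)
[6] T0.cas  hit  (counter 5, T0.r 4)
[7] T0.load  rd  (counter 5, T0.r 5)
[8] T1.load  rd  (counter 5, T1.r 5)
[9] T0.cas  hit  (counter 6, T0.r 5)
[10] T0.load  rd  (counter 6, T0.r 6)
[11] T1.cas  miss  (counter 6, T1.r 5)
[12] T0.cas  hit  (counter 7, T0.r 6)
[13] T1.load  rd  (counter 7, T1.r 7)
[14] T0.load  rd  (counter 7, T0.r 7)
[15] T0.cas  hit  (counter 8, T0.r 7)
[16] T1.cas  miss  (counter 8, T1.r 7)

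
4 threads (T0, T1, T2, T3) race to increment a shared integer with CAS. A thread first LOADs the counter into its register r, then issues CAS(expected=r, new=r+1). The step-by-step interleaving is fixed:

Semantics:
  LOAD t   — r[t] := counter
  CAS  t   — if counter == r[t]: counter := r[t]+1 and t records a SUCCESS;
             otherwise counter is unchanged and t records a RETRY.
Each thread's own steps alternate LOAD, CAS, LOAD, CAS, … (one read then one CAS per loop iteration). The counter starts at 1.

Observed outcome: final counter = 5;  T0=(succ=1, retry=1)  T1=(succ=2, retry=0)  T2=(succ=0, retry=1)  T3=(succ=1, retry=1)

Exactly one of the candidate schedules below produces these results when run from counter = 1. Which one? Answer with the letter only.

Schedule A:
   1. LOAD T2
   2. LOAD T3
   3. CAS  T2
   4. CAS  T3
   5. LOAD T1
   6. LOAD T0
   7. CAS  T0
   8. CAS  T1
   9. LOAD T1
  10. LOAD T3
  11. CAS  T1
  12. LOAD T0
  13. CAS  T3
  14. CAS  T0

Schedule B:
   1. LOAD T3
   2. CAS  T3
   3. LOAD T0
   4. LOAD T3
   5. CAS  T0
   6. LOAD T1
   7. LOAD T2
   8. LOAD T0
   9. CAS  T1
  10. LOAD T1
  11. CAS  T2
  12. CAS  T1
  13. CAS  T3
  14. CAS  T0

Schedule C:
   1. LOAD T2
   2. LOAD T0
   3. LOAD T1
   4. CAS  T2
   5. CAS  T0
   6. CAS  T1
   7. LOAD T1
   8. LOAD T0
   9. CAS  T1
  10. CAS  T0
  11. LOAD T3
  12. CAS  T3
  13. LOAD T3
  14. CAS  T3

Tracing schedule B:
1. LOAD T3 → mem=1 r[T3]=1 [LOAD]
2. CAS T3 → mem=2 r[T3]=1 [OK]
3. LOAD T0 → mem=2 r[T0]=2 [LOAD]
4. LOAD T3 → mem=2 r[T3]=2 [LOAD]
5. CAS T0 → mem=3 r[T0]=2 [OK]
6. LOAD T1 → mem=3 r[T1]=3 [LOAD]
7. LOAD T2 → mem=3 r[T2]=3 [LOAD]
8. LOAD T0 → mem=3 r[T0]=3 [LOAD]
9. CAS T1 → mem=4 r[T1]=3 [OK]
10. LOAD T1 → mem=4 r[T1]=4 [LOAD]
11. CAS T2 → mem=4 r[T2]=3 [RETRY]
12. CAS T1 → mem=5 r[T1]=4 [OK]
13. CAS T3 → mem=5 r[T3]=2 [RETRY]
14. CAS T0 → mem=5 r[T0]=3 [RETRY]

B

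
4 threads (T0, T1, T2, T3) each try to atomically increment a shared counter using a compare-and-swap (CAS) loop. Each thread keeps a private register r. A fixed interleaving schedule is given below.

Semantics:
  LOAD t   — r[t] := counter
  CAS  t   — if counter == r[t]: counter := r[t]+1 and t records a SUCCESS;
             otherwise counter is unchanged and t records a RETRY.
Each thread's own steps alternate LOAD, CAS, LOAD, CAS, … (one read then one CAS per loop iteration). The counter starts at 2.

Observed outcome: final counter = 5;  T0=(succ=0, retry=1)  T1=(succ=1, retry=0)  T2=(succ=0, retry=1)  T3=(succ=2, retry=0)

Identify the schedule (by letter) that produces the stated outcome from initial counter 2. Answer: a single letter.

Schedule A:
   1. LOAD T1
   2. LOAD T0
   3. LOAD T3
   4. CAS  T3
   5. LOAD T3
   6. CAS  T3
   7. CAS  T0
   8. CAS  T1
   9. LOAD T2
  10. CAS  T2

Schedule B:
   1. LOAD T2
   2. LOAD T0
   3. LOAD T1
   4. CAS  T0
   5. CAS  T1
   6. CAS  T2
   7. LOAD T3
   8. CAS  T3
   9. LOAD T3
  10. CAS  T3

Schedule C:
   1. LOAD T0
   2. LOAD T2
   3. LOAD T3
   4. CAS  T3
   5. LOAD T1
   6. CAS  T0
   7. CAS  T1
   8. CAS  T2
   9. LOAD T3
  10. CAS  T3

C

Tracing schedule C:
#1 T0 reads 2
#2 T2 reads 2
#3 T3 reads 2
#4 T3 CAS(2→3) writes; counter now 3
#5 T1 reads 3
#6 T0 CAS(2→3) fails; counter now 3
#7 T1 CAS(3→4) writes; counter now 4
#8 T2 CAS(2→3) fails; counter now 4
#9 T3 reads 4
#10 T3 CAS(4→5) writes; counter now 5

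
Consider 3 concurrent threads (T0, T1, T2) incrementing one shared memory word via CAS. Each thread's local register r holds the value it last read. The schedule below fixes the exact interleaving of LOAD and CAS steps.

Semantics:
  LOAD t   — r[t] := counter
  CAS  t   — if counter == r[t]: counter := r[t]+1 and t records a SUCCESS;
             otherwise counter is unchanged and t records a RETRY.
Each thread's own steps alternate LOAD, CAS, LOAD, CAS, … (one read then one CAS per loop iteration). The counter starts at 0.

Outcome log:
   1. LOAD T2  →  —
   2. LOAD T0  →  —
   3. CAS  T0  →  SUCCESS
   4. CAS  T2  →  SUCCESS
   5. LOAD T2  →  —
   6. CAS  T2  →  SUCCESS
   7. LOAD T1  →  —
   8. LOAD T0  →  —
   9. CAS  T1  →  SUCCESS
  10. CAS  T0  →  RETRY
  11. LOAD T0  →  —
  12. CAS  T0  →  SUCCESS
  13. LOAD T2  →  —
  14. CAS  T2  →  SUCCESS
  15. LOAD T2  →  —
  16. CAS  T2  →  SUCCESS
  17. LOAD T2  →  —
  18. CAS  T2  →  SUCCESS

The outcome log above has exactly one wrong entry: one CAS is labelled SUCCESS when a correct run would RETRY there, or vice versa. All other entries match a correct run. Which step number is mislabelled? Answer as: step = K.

step = 4

Reference trace:
#1 T2 reads 0
#2 T0 reads 0
#3 T0 CAS(0→1) writes; counter now 1
#4 T2 CAS(0→1) fails; counter now 1
#5 T2 reads 1
#6 T2 CAS(1→2) writes; counter now 2
#7 T1 reads 2
#8 T0 reads 2
#9 T1 CAS(2→3) writes; counter now 3
#10 T0 CAS(2→3) fails; counter now 3
#11 T0 reads 3
#12 T0 CAS(3→4) writes; counter now 4
#13 T2 reads 4
#14 T2 CAS(4→5) writes; counter now 5
#15 T2 reads 5
#16 T2 CAS(5→6) writes; counter now 6
#17 T2 reads 6
#18 T2 CAS(6→7) writes; counter now 7
Log disagrees first at step 4.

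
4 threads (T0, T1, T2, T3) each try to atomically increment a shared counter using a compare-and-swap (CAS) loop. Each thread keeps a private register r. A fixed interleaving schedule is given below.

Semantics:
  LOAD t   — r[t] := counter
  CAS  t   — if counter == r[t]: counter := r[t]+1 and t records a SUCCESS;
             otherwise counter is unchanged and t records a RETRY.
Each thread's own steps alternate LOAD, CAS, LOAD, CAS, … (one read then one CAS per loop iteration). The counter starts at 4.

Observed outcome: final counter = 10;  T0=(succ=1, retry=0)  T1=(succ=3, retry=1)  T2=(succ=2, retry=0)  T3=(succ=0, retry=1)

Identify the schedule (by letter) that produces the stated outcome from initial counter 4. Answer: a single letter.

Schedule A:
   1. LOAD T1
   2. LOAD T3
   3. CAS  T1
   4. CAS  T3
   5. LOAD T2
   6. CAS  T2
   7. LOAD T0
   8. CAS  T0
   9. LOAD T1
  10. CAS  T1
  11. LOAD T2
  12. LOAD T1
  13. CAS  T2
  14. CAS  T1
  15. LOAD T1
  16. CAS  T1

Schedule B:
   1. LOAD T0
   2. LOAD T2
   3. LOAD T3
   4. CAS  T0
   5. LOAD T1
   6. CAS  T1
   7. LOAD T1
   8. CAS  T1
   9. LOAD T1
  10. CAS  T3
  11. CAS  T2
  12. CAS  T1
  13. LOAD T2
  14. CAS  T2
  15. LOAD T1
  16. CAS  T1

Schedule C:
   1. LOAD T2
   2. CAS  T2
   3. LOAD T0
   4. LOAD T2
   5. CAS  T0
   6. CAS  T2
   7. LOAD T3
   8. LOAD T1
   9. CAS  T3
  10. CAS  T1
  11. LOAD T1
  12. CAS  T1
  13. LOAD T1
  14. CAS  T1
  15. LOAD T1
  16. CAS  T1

A

Run A:
[1] T1.load  rd  (counter 4, T1.r 4)
[2] T3.load  rd  (counter 4, T3.r 4)
[3] T1.cas  hit  (counter 5, T1.r 4)
[4] T3.cas  miss  (counter 5, T3.r 4)
[5] T2.load  rd  (counter 5, T2.r 5)
[6] T2.cas  hit  (counter 6, T2.r 5)
[7] T0.load  rd  (counter 6, T0.r 6)
[8] T0.cas  hit  (counter 7, T0.r 6)
[9] T1.load  rd  (counter 7, T1.r 7)
[10] T1.cas  hit  (counter 8, T1.r 7)
[11] T2.load  rd  (counter 8, T2.r 8)
[12] T1.load  rd  (counter 8, T1.r 8)
[13] T2.cas  hit  (counter 9, T2.r 8)
[14] T1.cas  miss  (counter 9, T1.r 8)
[15] T1.load  rd  (counter 9, T1.r 9)
[16] T1.cas  hit  (counter 10, T1.r 9)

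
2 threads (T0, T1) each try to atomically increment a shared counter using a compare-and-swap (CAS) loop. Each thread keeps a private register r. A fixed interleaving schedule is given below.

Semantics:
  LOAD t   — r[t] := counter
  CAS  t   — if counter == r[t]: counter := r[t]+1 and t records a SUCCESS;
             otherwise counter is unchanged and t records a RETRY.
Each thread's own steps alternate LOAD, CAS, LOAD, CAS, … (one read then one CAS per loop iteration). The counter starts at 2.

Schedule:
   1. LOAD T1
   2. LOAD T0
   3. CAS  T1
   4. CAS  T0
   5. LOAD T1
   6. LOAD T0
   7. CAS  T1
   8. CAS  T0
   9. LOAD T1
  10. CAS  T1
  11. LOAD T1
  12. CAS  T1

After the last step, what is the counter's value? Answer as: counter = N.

1. LOAD T1 → mem=2 r[T1]=2 [LOAD]
2. LOAD T0 → mem=2 r[T0]=2 [LOAD]
3. CAS T1 → mem=3 r[T1]=2 [OK]
4. CAS T0 → mem=3 r[T0]=2 [RETRY]
5. LOAD T1 → mem=3 r[T1]=3 [LOAD]
6. LOAD T0 → mem=3 r[T0]=3 [LOAD]
7. CAS T1 → mem=4 r[T1]=3 [OK]
8. CAS T0 → mem=4 r[T0]=3 [RETRY]
9. LOAD T1 → mem=4 r[T1]=4 [LOAD]
10. CAS T1 → mem=5 r[T1]=4 [OK]
11. LOAD T1 → mem=5 r[T1]=5 [LOAD]
12. CAS T1 → mem=6 r[T1]=5 [OK]

counter = 6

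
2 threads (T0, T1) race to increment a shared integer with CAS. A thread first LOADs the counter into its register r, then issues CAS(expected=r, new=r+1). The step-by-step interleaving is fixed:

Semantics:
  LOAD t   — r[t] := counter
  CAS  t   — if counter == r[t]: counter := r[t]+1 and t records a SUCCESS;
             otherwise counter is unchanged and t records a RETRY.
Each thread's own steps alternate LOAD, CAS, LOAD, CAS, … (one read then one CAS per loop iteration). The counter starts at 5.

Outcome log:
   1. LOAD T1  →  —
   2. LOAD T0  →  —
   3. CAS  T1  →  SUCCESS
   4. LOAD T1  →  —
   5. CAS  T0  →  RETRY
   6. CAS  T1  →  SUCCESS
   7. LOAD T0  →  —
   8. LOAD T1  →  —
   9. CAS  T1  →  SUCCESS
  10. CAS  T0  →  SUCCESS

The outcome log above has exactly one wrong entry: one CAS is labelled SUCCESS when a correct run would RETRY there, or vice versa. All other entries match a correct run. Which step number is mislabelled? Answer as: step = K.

Reference trace:
#1 T1 reads 5
#2 T0 reads 5
#3 T1 CAS(5→6) writes; counter now 6
#4 T1 reads 6
#5 T0 CAS(5→6) fails; counter now 6
#6 T1 CAS(6→7) writes; counter now 7
#7 T0 reads 7
#8 T1 reads 7
#9 T1 CAS(7→8) writes; counter now 8
#10 T0 CAS(7→8) fails; counter now 8
Flip is step 10.

step = 10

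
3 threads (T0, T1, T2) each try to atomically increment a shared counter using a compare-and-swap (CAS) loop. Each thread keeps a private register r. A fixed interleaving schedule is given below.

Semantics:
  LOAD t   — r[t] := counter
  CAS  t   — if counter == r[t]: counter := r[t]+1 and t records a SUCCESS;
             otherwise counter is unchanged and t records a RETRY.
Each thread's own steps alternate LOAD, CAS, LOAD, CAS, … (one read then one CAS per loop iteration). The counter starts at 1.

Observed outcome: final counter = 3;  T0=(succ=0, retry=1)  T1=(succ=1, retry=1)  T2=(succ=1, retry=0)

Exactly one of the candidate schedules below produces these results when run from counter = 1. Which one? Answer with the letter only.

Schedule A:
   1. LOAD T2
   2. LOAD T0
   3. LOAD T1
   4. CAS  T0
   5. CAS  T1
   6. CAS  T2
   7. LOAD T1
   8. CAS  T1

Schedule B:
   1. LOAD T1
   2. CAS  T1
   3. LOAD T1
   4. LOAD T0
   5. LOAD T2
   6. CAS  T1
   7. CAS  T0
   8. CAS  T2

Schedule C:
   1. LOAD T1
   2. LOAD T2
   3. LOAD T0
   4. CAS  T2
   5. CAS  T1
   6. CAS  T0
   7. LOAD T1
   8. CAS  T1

Tracing schedule C:
1. LOAD T1 → mem=1 r[T1]=1 [LOAD]
2. LOAD T2 → mem=1 r[T2]=1 [LOAD]
3. LOAD T0 → mem=1 r[T0]=1 [LOAD]
4. CAS T2 → mem=2 r[T2]=1 [OK]
5. CAS T1 → mem=2 r[T1]=1 [RETRY]
6. CAS T0 → mem=2 r[T0]=1 [RETRY]
7. LOAD T1 → mem=2 r[T1]=2 [LOAD]
8. CAS T1 → mem=3 r[T1]=2 [OK]

C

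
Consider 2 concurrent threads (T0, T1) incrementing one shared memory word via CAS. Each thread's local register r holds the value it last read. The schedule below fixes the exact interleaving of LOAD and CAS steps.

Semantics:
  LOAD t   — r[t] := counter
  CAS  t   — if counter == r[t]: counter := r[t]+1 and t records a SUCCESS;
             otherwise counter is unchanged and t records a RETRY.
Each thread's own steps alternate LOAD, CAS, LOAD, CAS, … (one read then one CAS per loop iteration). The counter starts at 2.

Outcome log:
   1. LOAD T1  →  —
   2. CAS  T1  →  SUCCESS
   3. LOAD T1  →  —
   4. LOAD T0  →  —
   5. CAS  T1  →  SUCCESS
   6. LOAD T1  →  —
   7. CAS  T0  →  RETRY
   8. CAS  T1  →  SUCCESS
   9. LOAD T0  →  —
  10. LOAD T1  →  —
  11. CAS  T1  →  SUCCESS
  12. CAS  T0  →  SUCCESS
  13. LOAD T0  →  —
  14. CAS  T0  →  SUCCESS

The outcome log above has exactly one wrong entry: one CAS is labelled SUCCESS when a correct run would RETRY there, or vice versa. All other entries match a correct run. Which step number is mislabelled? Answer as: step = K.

step = 12

Re-executing:
1. LOAD T1 → mem=2 r[T1]=2 [LOAD]
2. CAS T1 → mem=3 r[T1]=2 [OK]
3. LOAD T1 → mem=3 r[T1]=3 [LOAD]
4. LOAD T0 → mem=3 r[T0]=3 [LOAD]
5. CAS T1 → mem=4 r[T1]=3 [OK]
6. LOAD T1 → mem=4 r[T1]=4 [LOAD]
7. CAS T0 → mem=4 r[T0]=3 [RETRY]
8. CAS T1 → mem=5 r[T1]=4 [OK]
9. LOAD T0 → mem=5 r[T0]=5 [LOAD]
10. LOAD T1 → mem=5 r[T1]=5 [LOAD]
11. CAS T1 → mem=6 r[T1]=5 [OK]
12. CAS T0 → mem=6 r[T0]=5 [RETRY]
13. LOAD T0 → mem=6 r[T0]=6 [LOAD]
14. CAS T0 → mem=7 r[T0]=6 [OK]
Flip is step 12.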